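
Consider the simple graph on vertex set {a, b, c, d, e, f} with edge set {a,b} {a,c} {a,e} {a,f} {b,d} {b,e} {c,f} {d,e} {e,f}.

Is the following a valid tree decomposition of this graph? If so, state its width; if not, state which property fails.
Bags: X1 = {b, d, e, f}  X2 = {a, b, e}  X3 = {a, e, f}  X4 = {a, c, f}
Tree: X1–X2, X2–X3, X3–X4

A tree decomposition must satisfy three properties: every vertex lies in some bag; for every edge, both endpoints lie together in some bag; and for every vertex, the bags containing it form a connected subtree. Here bags containing vertex f are not connected in the tree, so the decomposition is invalid.

No — bags containing vertex f are not connected in the tree.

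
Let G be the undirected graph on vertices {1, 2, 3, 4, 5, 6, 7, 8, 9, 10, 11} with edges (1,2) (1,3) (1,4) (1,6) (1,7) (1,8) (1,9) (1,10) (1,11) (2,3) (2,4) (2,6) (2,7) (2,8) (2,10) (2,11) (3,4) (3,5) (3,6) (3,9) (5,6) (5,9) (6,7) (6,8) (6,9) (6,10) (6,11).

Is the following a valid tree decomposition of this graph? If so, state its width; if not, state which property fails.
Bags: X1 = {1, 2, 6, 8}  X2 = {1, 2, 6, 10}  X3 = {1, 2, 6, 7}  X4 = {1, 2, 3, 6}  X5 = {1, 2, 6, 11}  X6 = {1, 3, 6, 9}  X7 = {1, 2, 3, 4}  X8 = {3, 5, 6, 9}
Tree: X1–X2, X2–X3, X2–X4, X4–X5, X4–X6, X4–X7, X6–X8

Checking the three conditions: (i) the bags cover all of {1, 2, 3, 4, 5, 6, 7, 8, 9, 10, 11}; (ii) for each edge, some bag contains both endpoints; (iii) the bags containing any fixed vertex form a subtree. All hold, so the decomposition is valid with width 4 − 1 = 3.

Yes; width 3.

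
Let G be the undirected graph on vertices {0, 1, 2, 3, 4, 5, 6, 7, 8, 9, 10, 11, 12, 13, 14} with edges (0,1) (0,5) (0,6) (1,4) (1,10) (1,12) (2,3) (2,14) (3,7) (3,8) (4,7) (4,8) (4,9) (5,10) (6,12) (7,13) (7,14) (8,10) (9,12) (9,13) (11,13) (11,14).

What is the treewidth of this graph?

3

A width-3 tree decomposition is:
Bags: B1 = {2, 3, 11, 14}  B2 = {3, 7, 11, 14}  B3 = {3, 7, 11, 13}  B4 = {3, 7, 8, 13}  B5 = {4, 7, 8, 13}  B6 = {4, 8, 9, 13}  B7 = {4, 8, 9, 10}  B8 = {1, 4, 9, 10}  B9 = {1, 9, 10, 12}  B10 = {1, 5, 10, 12}  B11 = {0, 1, 5, 12}  B12 = {0, 5, 6, 12}
Tree: B1–B2, B2–B3, B3–B4, B4–B5, B5–B6, B6–B7, B7–B8, B8–B9, B9–B10, B10–B11, B11–B12
Each bag holds 4 vertices, so the decomposition has width 3, which upper-bounds the treewidth. For the lower bound: the 4 vertex sets {2,11,14}, {3}, {7}, {4,8,9,13} are disjoint, each induces a connected subgraph, and every pair is joined by at least one edge of G. Contracting each set to a single vertex therefore yields K_{4} as a minor, and since treewidth is minor-monotone, tw(G) ≥ tw(K_{4}) = 3. The upper and lower bounds meet at 3, so that is the treewidth.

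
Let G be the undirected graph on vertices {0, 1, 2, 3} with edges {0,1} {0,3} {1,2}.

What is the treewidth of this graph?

A width-1 tree decomposition is:
Bags: B1 = {1, 2}  B2 = {0, 1}  B3 = {0, 3}
Tree: B1–B2, B2–B3
The largest bag has 2 vertices, giving width 1; this decomposition certifies tw(G) ≤ 1. Since G has at least one edge (e.g. 2–1), it is not an edgeless graph, so tw(G) ≥ 1. Hence tw(G) = 1 exactly.

1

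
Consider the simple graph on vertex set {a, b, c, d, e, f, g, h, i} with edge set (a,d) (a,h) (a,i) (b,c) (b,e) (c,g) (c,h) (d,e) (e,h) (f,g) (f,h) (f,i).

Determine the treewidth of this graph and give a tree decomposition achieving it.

Treewidth 3.
Bags: B1 = {a, f, g, i}  B2 = {a, f, g, h}  B3 = {a, c, g, h}  B4 = {a, c, d, h}  B5 = {c, d, e, h}  B6 = {b, c, d, e}
Tree: B1–B2, B2–B3, B3–B4, B4–B5, B5–B6

Every bag has size at most 4, so the width is 4 − 1 = 3 and tw(G) ≤ 3. For the lower bound: the 4 vertex sets {f,g,i}, {a}, {h}, {b,c,d,e} are disjoint, each induces a connected subgraph, and every pair is joined by at least one edge of G. Contracting each set to a single vertex therefore yields K_{4} as a minor, and since treewidth is minor-monotone, tw(G) ≥ tw(K_{4}) = 3. Therefore the treewidth is 3.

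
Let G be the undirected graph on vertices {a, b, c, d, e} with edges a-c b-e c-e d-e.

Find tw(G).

A width-1 tree decomposition is:
Bags: B1 = {c, e}  B2 = {d, e}  B3 = {b, e}  B4 = {a, c}
Tree: B1–B2, B1–B3, B1–B4
The largest bag has 2 vertices, giving width 1; this decomposition certifies tw(G) ≤ 1. G has an edge, so its treewidth is at least 1. Hence tw(G) = 1 exactly.

1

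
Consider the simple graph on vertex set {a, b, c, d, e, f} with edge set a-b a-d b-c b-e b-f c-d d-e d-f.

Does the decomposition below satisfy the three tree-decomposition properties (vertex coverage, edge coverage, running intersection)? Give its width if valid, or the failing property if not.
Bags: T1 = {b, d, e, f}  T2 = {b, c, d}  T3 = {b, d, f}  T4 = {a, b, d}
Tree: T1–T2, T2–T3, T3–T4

A tree decomposition must satisfy three properties: every vertex lies in some bag; for every edge, both endpoints lie together in some bag; and for every vertex, the bags containing it form a connected subtree. Here bags containing vertex f are not connected in the tree, so the decomposition is invalid.

No — bags containing vertex f are not connected in the tree.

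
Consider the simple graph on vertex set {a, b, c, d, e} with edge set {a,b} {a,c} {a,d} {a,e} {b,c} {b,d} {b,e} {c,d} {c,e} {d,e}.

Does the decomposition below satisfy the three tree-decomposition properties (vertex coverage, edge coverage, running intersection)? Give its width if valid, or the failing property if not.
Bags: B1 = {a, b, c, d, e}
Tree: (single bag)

Yes; width 4.

Every vertex of G appears in some bag (union = {a, b, c, d, e}); every edge is covered by a bag; and for each vertex v the set of bags containing v is connected in the bag tree. The decomposition is therefore valid. The largest bag has 5 vertices, so the width is 4.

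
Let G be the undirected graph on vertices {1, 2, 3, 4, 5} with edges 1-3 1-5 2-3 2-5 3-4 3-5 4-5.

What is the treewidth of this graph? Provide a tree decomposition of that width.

The largest bag has 3 vertices, giving width 2; this decomposition certifies tw(G) ≤ 2. Conversely, {1, 3, 5} is a clique of size 3, and the vertices of any clique must share a bag in every tree decomposition; so some bag has ≥ 3 vertices and tw(G) ≥ 2. The upper and lower bounds meet at 2, so that is the treewidth.

Treewidth 2.
One such decomposition:
Bags: B1 = {1, 3, 5}  B2 = {3, 4, 5}  B3 = {2, 3, 5}
Tree: B1–B2, B1–B3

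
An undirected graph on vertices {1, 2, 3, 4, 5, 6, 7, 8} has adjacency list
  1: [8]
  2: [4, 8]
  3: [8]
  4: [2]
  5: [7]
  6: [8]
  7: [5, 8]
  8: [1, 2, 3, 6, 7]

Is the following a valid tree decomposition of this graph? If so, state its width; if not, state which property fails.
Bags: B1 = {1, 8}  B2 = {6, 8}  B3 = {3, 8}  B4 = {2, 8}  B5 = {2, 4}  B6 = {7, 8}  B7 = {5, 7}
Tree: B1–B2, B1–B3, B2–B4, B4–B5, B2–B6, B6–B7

Yes; width 1.

Every vertex of G appears in some bag (union = {1, 2, 3, 4, 5, 6, 7, 8}); every edge is covered by a bag; and for each vertex v the set of bags containing v is connected in the bag tree. The decomposition is therefore valid. The largest bag has 2 vertices, so the width is 1.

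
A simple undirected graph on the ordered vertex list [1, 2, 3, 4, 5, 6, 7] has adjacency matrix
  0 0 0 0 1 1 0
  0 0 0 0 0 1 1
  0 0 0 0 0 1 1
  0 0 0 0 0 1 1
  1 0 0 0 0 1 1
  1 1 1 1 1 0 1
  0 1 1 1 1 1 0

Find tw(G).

A width-2 tree decomposition is:
Bags: B1 = {5, 6, 7}  B2 = {1, 5, 6}  B3 = {3, 6, 7}  B4 = {4, 6, 7}  B5 = {2, 6, 7}
Tree: B1–B2, B1–B3, B1–B4, B3–B5
The largest bag has 3 vertices, giving width 2; this decomposition certifies tw(G) ≤ 2. On the other hand G contains the 3-clique {1, 5, 6}. A clique must lie in a single bag of any decomposition, so no decomposition can have width below 2. Therefore the treewidth is 2.

2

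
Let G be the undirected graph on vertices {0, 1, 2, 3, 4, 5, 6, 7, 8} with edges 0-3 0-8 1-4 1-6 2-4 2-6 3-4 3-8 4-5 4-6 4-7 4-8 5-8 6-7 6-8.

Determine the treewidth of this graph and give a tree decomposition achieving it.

The largest bag has 3 vertices, giving width 2; this decomposition certifies tw(G) ≤ 2. Conversely, {0, 3, 8} is a clique of size 3, and the vertices of any clique must share a bag in every tree decomposition; so some bag has ≥ 3 vertices and tw(G) ≥ 2. Combining the bounds, tw(G) = 2.

Treewidth 2.
One such decomposition:
Bags: B1 = {4, 6, 8}  B2 = {4, 6, 7}  B3 = {2, 4, 6}  B4 = {1, 4, 6}  B5 = {4, 5, 8}  B6 = {3, 4, 8}  B7 = {0, 3, 8}
Tree: B1–B2, B1–B3, B1–B4, B1–B5, B5–B6, B6–B7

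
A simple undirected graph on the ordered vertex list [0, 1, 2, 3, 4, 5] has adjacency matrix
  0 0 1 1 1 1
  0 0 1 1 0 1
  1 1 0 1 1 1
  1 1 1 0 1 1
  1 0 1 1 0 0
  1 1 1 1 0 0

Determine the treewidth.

A width-3 tree decomposition is:
Bags: B1 = {0, 2, 3, 5}  B2 = {1, 2, 3, 5}  B3 = {0, 2, 3, 4}
Tree: B1–B2, B1–B3
The largest bag has 4 vertices, giving width 3; this decomposition certifies tw(G) ≤ 3. Conversely, {0, 2, 3, 4} is a clique of size 4, and the vertices of any clique must share a bag in every tree decomposition; so some bag has ≥ 4 vertices and tw(G) ≥ 3. The upper and lower bounds meet at 3, so that is the treewidth.

3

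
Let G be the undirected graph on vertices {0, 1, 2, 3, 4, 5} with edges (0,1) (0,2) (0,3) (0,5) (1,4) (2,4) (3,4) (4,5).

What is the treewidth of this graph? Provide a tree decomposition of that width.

The largest bag has 3 vertices, giving width 2; this decomposition certifies tw(G) ≤ 2. For the lower bound, G contains the cycle 4–5–0–2–4, so G is not a forest; only forests have treewidth ≤ 1, hence tw(G) ≥ 2. Combining the bounds, tw(G) = 2.

Treewidth 2.
One such decomposition:
Bags: B1 = {0, 4, 5}  B2 = {0, 2, 4}  B3 = {0, 1, 4}  B4 = {0, 3, 4}
Tree: B1–B2, B2–B3, B3–B4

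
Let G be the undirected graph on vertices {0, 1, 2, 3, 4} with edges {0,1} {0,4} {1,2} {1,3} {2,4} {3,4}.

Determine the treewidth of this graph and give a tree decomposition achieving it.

Each bag holds 3 vertices, so the decomposition has width 2, which upper-bounds the treewidth. The edges 1–2–4–0–1 form a cycle, so G is not a tree and its treewidth is at least 2. The upper and lower bounds meet at 2, so that is the treewidth.

Treewidth 2.
One optimal decomposition is:
Bags: B1 = {1, 2, 4}  B2 = {0, 1, 4}  B3 = {1, 3, 4}
Tree: B1–B2, B2–B3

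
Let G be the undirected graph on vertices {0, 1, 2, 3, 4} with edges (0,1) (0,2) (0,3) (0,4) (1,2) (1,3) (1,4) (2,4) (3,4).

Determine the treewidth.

3

A width-3 tree decomposition is:
Bags: B1 = {0, 1, 2, 4}  B2 = {0, 1, 3, 4}
Tree: B1–B2
Every bag has size at most 4, so the width is 4 − 1 = 3 and tw(G) ≤ 3. For the lower bound, the 4 vertices {0, 1, 2, 4} are pairwise adjacent, and any tree decomposition puts a clique entirely inside one bag — forcing width ≥ 3. Hence tw(G) = 3 exactly.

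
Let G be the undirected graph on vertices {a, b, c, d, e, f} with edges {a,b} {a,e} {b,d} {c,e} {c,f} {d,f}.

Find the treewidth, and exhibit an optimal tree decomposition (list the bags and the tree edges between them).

Every bag has size at most 3, so the width is 3 − 1 = 2 and tw(G) ≤ 2. For the lower bound, G contains the cycle a–e–c–f–d–b–a, so G is not a forest; only forests have treewidth ≤ 1, hence tw(G) ≥ 2. The upper and lower bounds meet at 2, so that is the treewidth.

Treewidth 2.
One such decomposition:
Bags: B1 = {a, c, e}  B2 = {a, c, f}  B3 = {a, d, f}  B4 = {a, b, d}
Tree: B1–B2, B2–B3, B3–B4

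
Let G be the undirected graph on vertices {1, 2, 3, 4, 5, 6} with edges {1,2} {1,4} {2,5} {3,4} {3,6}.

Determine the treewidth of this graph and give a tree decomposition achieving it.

Treewidth 1.
Bags: B1 = {3, 6}  B2 = {3, 4}  B3 = {1, 4}  B4 = {1, 2}  B5 = {2, 5}
Tree: B1–B2, B2–B3, B3–B4, B4–B5

Each bag holds 2 vertices, so the decomposition has width 1, which upper-bounds the treewidth. G has an edge, so its treewidth is at least 1. Combining the bounds, tw(G) = 1.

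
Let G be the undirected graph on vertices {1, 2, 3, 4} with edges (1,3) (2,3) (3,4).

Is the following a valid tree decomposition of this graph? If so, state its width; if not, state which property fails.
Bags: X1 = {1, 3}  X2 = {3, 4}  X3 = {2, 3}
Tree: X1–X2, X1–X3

Yes; width 1.

Checking the three conditions: (i) the bags cover all of {1, 2, 3, 4}; (ii) for each edge, some bag contains both endpoints; (iii) the bags containing any fixed vertex form a subtree. All hold, so the decomposition is valid with width 2 − 1 = 1.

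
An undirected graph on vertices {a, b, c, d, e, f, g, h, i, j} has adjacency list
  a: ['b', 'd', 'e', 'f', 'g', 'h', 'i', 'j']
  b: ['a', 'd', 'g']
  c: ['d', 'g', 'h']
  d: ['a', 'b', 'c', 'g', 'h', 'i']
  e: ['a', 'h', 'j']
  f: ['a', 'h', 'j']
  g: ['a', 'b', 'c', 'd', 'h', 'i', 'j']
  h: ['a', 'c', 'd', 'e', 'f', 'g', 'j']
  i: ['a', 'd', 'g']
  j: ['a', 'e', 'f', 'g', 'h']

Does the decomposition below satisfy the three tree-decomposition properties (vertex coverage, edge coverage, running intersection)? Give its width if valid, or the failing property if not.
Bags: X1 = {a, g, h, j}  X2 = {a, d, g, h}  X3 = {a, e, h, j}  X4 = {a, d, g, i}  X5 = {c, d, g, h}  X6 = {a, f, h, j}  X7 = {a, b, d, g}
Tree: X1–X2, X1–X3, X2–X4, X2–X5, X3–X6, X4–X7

Vertex coverage: the bags together contain {a, b, c, d, e, f, g, h, i, j}, the full vertex set. Edge coverage: each edge of G has both endpoints in at least one bag. Running intersection: for every vertex, the bags containing it form a connected subtree. All three properties hold, so this is a valid tree decomposition of width max|bag| − 1 = 3, and hence tw(G) ≤ 3.

Yes; width 3.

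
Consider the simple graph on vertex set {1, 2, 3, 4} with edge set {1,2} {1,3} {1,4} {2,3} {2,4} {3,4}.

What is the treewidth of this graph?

3

A width-3 tree decomposition is:
Bags: B1 = {1, 2, 3, 4}
Tree: (single bag)
A single bag containing all 4 vertices is trivially a valid decomposition of width 3. Conversely, {1, 2, 3, 4} is a clique of size 4, and the vertices of any clique must share a bag in every tree decomposition; so some bag has ≥ 4 vertices and tw(G) ≥ 3. The upper and lower bounds meet at 3, so that is the treewidth.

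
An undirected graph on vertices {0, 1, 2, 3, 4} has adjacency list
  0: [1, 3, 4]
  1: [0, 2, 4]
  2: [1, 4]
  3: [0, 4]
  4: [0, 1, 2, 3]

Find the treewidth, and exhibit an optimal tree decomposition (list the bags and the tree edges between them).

Treewidth 2.
One optimal decomposition is:
Bags: B1 = {0, 1, 4}  B2 = {0, 3, 4}  B3 = {1, 2, 4}
Tree: B1–B2, B1–B3

The largest bag has 3 vertices, giving width 2; this decomposition certifies tw(G) ≤ 2. On the other hand G contains the 3-clique {0, 1, 4}. A clique must lie in a single bag of any decomposition, so no decomposition can have width below 2. The upper and lower bounds meet at 2, so that is the treewidth.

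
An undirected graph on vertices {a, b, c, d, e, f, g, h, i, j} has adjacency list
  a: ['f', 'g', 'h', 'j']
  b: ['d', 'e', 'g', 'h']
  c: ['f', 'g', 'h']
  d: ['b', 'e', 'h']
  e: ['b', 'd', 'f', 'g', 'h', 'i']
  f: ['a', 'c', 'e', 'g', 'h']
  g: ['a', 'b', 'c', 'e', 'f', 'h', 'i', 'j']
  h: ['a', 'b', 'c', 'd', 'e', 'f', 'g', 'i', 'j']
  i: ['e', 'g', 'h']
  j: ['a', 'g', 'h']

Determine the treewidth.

A width-3 tree decomposition is:
Bags: B1 = {e, f, g, h}  B2 = {b, e, g, h}  B3 = {e, g, h, i}  B4 = {a, f, g, h}  B5 = {c, f, g, h}  B6 = {b, d, e, h}  B7 = {a, g, h, j}
Tree: B1–B2, B1–B3, B1–B4, B4–B5, B2–B6, B4–B7
Every bag has size at most 4, so the width is 4 − 1 = 3 and tw(G) ≤ 3. Conversely, {b, d, e, h} is a clique of size 4, and the vertices of any clique must share a bag in every tree decomposition; so some bag has ≥ 4 vertices and tw(G) ≥ 3. Therefore the treewidth is 3.

3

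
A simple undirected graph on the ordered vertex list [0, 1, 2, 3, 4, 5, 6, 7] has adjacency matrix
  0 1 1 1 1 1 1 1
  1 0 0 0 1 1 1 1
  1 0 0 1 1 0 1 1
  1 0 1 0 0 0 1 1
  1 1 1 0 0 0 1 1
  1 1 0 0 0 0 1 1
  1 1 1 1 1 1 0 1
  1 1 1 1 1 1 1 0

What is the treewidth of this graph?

A width-4 tree decomposition is:
Bags: B1 = {0, 1, 4, 6, 7}  B2 = {0, 1, 5, 6, 7}  B3 = {0, 2, 4, 6, 7}  B4 = {0, 2, 3, 6, 7}
Tree: B1–B2, B1–B3, B3–B4
The largest bag has 5 vertices, giving width 4; this decomposition certifies tw(G) ≤ 4. On the other hand G contains the 5-clique {0, 1, 4, 6, 7}. A clique must lie in a single bag of any decomposition, so no decomposition can have width below 4. Hence tw(G) = 4 exactly.

4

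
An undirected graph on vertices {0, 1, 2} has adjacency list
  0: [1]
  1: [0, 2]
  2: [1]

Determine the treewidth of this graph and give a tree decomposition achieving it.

The largest bag has 2 vertices, giving width 1; this decomposition certifies tw(G) ≤ 1. G has an edge, so its treewidth is at least 1. The upper and lower bounds meet at 1, so that is the treewidth.

Treewidth 1.
One optimal decomposition is:
Bags: B1 = {1, 2}  B2 = {0, 1}
Tree: B1–B2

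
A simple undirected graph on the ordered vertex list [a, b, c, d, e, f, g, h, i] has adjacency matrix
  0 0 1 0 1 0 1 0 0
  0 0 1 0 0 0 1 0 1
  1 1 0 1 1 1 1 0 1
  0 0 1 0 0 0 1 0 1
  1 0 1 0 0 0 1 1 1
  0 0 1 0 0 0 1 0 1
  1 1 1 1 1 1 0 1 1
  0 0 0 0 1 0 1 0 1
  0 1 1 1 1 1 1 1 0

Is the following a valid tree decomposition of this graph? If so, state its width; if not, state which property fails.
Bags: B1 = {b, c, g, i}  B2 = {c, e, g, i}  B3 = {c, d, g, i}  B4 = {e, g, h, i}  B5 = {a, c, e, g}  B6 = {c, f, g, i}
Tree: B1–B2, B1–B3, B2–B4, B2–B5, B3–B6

Vertex coverage: the bags together contain {a, b, c, d, e, f, g, h, i}, the full vertex set. Edge coverage: each edge of G has both endpoints in at least one bag. Running intersection: for every vertex, the bags containing it form a connected subtree. All three properties hold, so this is a valid tree decomposition of width max|bag| − 1 = 3, and hence tw(G) ≤ 3.

Yes; width 3.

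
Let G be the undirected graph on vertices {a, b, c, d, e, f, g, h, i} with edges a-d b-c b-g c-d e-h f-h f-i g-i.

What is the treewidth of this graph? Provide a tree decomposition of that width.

Each bag holds 2 vertices, so the decomposition has width 1, which upper-bounds the treewidth. Since G has at least one edge (e.g. e–h), it is not an edgeless graph, so tw(G) ≥ 1. Hence tw(G) = 1 exactly.

Treewidth 1.
Bags: B1 = {e, h}  B2 = {f, h}  B3 = {f, i}  B4 = {g, i}  B5 = {b, g}  B6 = {b, c}  B7 = {c, d}  B8 = {a, d}
Tree: B1–B2, B2–B3, B3–B4, B4–B5, B5–B6, B6–B7, B7–B8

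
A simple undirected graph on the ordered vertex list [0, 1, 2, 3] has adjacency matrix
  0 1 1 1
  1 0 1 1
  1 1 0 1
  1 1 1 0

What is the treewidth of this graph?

3

A width-3 tree decomposition is:
Bags: B1 = {0, 1, 2, 3}
Tree: (single bag)
With just one bag of size 4, the width is 4 − 1 = 3, so tw(G) ≤ 3. For the lower bound, the 4 vertices {0, 1, 2, 3} are pairwise adjacent, and any tree decomposition puts a clique entirely inside one bag — forcing width ≥ 3. The upper and lower bounds meet at 3, so that is the treewidth.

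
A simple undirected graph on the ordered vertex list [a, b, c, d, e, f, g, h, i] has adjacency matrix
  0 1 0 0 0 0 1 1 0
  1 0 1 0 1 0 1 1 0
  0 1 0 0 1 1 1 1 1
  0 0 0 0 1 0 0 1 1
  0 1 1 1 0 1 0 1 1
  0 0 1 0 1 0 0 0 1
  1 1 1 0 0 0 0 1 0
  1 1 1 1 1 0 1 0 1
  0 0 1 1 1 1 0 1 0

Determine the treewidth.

3

A width-3 tree decomposition is:
Bags: B1 = {b, c, g, h}  B2 = {b, c, e, h}  B3 = {a, b, g, h}  B4 = {c, e, h, i}  B5 = {d, e, h, i}  B6 = {c, e, f, i}
Tree: B1–B2, B1–B3, B2–B4, B4–B5, B4–B6
Every bag has size at most 4, so the width is 4 − 1 = 3 and tw(G) ≤ 3. On the other hand G contains the 4-clique {d, e, h, i}. A clique must lie in a single bag of any decomposition, so no decomposition can have width below 3. The upper and lower bounds meet at 3, so that is the treewidth.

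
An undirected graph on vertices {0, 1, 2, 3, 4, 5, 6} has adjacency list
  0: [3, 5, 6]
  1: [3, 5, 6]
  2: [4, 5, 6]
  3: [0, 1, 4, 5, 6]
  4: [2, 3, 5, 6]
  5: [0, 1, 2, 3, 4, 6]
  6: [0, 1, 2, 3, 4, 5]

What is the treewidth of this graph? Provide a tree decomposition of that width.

Each bag holds 4 vertices, so the decomposition has width 3, which upper-bounds the treewidth. Conversely, {2, 4, 5, 6} is a clique of size 4, and the vertices of any clique must share a bag in every tree decomposition; so some bag has ≥ 4 vertices and tw(G) ≥ 3. Hence tw(G) = 3 exactly.

Treewidth 3.
Bags: B1 = {3, 4, 5, 6}  B2 = {0, 3, 5, 6}  B3 = {1, 3, 5, 6}  B4 = {2, 4, 5, 6}
Tree: B1–B2, B1–B3, B1–B4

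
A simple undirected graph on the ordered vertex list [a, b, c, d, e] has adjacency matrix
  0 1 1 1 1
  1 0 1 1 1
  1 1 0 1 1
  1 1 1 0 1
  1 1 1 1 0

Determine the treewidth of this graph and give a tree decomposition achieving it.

Treewidth 4.
One such decomposition:
Bags: B1 = {a, b, c, d, e}
Tree: (single bag)

A single bag containing all 5 vertices is trivially a valid decomposition of width 4. For the lower bound, the 5 vertices {a, b, c, d, e} are pairwise adjacent, and any tree decomposition puts a clique entirely inside one bag — forcing width ≥ 4. Combining the bounds, tw(G) = 4.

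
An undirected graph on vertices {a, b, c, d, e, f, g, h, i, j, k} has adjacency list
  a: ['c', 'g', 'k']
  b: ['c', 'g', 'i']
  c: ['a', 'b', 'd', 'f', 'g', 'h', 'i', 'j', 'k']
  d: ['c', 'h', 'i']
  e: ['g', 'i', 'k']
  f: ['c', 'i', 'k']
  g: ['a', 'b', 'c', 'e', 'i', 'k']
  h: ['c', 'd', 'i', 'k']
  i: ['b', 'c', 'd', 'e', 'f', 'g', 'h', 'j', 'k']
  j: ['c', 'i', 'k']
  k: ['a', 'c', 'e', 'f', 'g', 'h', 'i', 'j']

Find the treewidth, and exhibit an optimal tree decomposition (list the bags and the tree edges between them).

Every bag has size at most 4, so the width is 4 − 1 = 3 and tw(G) ≤ 3. Conversely, {a, c, g, k} is a clique of size 4, and the vertices of any clique must share a bag in every tree decomposition; so some bag has ≥ 4 vertices and tw(G) ≥ 3. Hence tw(G) = 3 exactly.

Treewidth 3.
Bags: B1 = {c, h, i, k}  B2 = {c, g, i, k}  B3 = {e, g, i, k}  B4 = {c, d, h, i}  B5 = {c, f, i, k}  B6 = {c, i, j, k}  B7 = {a, c, g, k}  B8 = {b, c, g, i}
Tree: B1–B2, B2–B3, B1–B4, B1–B5, B5–B6, B2–B7, B2–B8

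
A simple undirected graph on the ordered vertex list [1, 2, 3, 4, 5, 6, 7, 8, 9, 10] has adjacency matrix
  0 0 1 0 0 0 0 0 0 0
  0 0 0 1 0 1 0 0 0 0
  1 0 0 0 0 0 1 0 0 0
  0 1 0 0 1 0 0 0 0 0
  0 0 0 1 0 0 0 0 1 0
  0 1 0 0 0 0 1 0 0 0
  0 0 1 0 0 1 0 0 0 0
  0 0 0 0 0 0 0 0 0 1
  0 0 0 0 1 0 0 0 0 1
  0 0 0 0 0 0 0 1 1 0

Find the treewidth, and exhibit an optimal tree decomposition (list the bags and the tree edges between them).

Every bag has size at most 2, so the width is 2 − 1 = 1 and tw(G) ≤ 1. G has an edge, so its treewidth is at least 1. Therefore the treewidth is 1.

Treewidth 1.
One such decomposition:
Bags: B1 = {1, 3}  B2 = {3, 7}  B3 = {6, 7}  B4 = {2, 6}  B5 = {2, 4}  B6 = {4, 5}  B7 = {5, 9}  B8 = {9, 10}  B9 = {8, 10}
Tree: B1–B2, B2–B3, B3–B4, B4–B5, B5–B6, B6–B7, B7–B8, B8–B9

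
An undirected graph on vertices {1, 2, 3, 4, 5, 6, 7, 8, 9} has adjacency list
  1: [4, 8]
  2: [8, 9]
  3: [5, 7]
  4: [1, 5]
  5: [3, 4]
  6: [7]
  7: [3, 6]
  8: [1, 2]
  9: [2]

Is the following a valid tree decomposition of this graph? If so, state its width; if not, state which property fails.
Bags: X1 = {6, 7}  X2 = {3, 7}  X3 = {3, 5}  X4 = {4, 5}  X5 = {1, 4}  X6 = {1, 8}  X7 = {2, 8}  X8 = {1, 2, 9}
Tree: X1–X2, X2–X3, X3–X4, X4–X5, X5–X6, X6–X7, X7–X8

A tree decomposition must satisfy three properties: every vertex lies in some bag; for every edge, both endpoints lie together in some bag; and for every vertex, the bags containing it form a connected subtree. Here bags containing vertex 1 are not connected in the tree, so the decomposition is invalid.

No — bags containing vertex 1 are not connected in the tree.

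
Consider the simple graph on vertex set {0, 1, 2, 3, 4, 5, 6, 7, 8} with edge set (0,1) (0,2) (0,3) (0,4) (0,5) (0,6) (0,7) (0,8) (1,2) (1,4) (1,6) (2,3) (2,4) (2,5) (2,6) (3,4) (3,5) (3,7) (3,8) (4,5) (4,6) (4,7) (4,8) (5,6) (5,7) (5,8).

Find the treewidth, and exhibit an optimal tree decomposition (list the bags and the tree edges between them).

Treewidth 4.
One such decomposition:
Bags: B1 = {0, 2, 4, 5, 6}  B2 = {0, 1, 2, 4, 6}  B3 = {0, 2, 3, 4, 5}  B4 = {0, 3, 4, 5, 7}  B5 = {0, 3, 4, 5, 8}
Tree: B1–B2, B1–B3, B3–B4, B4–B5

The largest bag has 5 vertices, giving width 4; this decomposition certifies tw(G) ≤ 4. For the lower bound, the 5 vertices {0, 1, 2, 4, 6} are pairwise adjacent, and any tree decomposition puts a clique entirely inside one bag — forcing width ≥ 4. The upper and lower bounds meet at 4, so that is the treewidth.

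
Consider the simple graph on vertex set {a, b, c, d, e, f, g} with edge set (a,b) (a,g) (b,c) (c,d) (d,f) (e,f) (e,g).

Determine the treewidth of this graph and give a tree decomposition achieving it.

The largest bag has 3 vertices, giving width 2; this decomposition certifies tw(G) ≤ 2. For the lower bound, G contains the cycle d–c–b–a–g–e–f–d, so G is not a forest; only forests have treewidth ≤ 1, hence tw(G) ≥ 2. The upper and lower bounds meet at 2, so that is the treewidth.

Treewidth 2.
Bags: B1 = {b, c, d}  B2 = {a, b, d}  B3 = {a, d, g}  B4 = {d, e, g}  B5 = {d, e, f}
Tree: B1–B2, B2–B3, B3–B4, B4–B5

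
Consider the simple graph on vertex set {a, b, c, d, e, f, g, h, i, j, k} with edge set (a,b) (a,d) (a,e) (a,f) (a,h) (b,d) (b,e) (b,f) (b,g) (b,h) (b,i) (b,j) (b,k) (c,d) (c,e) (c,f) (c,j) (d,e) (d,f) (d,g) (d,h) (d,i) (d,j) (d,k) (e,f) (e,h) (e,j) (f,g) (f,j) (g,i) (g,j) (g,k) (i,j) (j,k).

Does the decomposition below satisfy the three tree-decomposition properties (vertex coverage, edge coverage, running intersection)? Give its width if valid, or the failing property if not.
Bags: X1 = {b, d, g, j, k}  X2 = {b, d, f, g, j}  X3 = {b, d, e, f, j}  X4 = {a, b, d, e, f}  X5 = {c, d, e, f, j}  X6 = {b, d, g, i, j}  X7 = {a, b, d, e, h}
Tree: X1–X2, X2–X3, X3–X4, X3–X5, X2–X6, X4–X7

Yes; width 4.

Vertex coverage: the bags together contain {a, b, c, d, e, f, g, h, i, j, k}, the full vertex set. Edge coverage: each edge of G has both endpoints in at least one bag. Running intersection: for every vertex, the bags containing it form a connected subtree. All three properties hold, so this is a valid tree decomposition of width max|bag| − 1 = 4, and hence tw(G) ≤ 4.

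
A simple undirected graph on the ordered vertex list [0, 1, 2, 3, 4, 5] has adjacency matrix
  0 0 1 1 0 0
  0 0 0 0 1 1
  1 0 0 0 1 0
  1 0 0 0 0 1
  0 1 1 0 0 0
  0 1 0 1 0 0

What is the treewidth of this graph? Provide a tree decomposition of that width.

Treewidth 2.
Bags: B1 = {1, 2, 4}  B2 = {1, 2, 5}  B3 = {2, 3, 5}  B4 = {0, 2, 3}
Tree: B1–B2, B2–B3, B3–B4

The largest bag has 3 vertices, giving width 2; this decomposition certifies tw(G) ≤ 2. For the lower bound, G contains the cycle 2–4–1–5–3–0–2, so G is not a forest; only forests have treewidth ≤ 1, hence tw(G) ≥ 2. Combining the bounds, tw(G) = 2.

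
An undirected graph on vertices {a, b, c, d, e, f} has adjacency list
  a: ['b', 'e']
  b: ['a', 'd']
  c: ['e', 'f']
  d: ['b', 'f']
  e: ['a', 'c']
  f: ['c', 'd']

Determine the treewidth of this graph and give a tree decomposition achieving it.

Treewidth 2.
Bags: B1 = {a, b, d}  B2 = {a, d, e}  B3 = {c, d, e}  B4 = {c, d, f}
Tree: B1–B2, B2–B3, B3–B4

Each bag holds 3 vertices, so the decomposition has width 2, which upper-bounds the treewidth. Since d–b–a–e–c–f–d is a cycle in G, G is not acyclic. Forests are exactly the graphs of treewidth ≤ 1, so tw(G) ≥ 2. The upper and lower bounds meet at 2, so that is the treewidth.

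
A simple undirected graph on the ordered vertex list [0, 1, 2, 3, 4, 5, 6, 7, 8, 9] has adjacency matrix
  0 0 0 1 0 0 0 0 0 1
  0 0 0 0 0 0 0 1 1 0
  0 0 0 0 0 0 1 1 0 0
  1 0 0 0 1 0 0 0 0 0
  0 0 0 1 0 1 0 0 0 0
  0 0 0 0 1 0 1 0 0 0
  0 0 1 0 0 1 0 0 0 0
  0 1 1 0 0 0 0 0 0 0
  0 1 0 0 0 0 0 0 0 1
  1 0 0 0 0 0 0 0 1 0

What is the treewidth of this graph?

A width-2 tree decomposition is:
Bags: B1 = {0, 3, 4}  B2 = {0, 4, 9}  B3 = {4, 8, 9}  B4 = {1, 4, 8}  B5 = {1, 4, 7}  B6 = {2, 4, 7}  B7 = {2, 4, 6}  B8 = {4, 5, 6}
Tree: B1–B2, B2–B3, B3–B4, B4–B5, B5–B6, B6–B7, B7–B8
Every bag has size at most 3, so the width is 3 − 1 = 2 and tw(G) ≤ 2. The edges 4–3–0–9–8–1–7–2–6–5–4 form a cycle, so G is not a tree and its treewidth is at least 2. The upper and lower bounds meet at 2, so that is the treewidth.

2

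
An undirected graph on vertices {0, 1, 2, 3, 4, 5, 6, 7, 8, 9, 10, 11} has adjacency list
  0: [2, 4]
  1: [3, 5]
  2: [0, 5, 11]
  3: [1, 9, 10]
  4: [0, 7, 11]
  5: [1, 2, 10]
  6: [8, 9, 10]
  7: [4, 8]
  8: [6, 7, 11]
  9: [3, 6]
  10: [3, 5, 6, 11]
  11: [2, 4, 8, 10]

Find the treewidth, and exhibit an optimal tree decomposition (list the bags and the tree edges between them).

Treewidth 3.
One such decomposition:
Bags: B1 = {1, 3, 6, 9}  B2 = {1, 3, 6, 10}  B3 = {1, 5, 6, 10}  B4 = {5, 6, 8, 10}  B5 = {5, 8, 10, 11}  B6 = {2, 5, 8, 11}  B7 = {2, 7, 8, 11}  B8 = {2, 4, 7, 11}  B9 = {0, 2, 4, 7}
Tree: B1–B2, B2–B3, B3–B4, B4–B5, B5–B6, B6–B7, B7–B8, B8–B9

Every bag has size at most 4, so the width is 4 − 1 = 3 and tw(G) ≤ 3. For the lower bound: the 4 vertex sets {1,3,9}, {6}, {10}, {2,5,8,11} are disjoint, each induces a connected subgraph, and every pair is joined by at least one edge of G. Contracting each set to a single vertex therefore yields K_{4} as a minor, and since treewidth is minor-monotone, tw(G) ≥ tw(K_{4}) = 3. Hence tw(G) = 3 exactly.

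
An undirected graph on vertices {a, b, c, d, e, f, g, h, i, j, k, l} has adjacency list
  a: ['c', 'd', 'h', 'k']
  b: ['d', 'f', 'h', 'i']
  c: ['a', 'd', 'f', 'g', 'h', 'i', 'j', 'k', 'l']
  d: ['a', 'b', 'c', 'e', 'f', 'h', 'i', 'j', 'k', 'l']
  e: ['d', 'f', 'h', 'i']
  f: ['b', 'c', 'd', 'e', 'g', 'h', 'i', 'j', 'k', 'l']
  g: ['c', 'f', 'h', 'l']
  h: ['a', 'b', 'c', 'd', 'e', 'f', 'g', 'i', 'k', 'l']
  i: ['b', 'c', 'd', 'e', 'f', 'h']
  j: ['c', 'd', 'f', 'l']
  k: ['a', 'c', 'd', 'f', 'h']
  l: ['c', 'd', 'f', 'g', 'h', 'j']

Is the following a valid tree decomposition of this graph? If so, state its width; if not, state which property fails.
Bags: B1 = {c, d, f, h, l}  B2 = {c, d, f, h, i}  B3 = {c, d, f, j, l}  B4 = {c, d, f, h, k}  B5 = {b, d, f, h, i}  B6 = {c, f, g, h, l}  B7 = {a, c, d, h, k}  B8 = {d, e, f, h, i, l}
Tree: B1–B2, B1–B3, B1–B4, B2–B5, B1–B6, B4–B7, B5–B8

A tree decomposition must satisfy three properties: every vertex lies in some bag; for every edge, both endpoints lie together in some bag; and for every vertex, the bags containing it form a connected subtree. Here bags containing vertex l are not connected in the tree, so the decomposition is invalid.

No — bags containing vertex l are not connected in the tree.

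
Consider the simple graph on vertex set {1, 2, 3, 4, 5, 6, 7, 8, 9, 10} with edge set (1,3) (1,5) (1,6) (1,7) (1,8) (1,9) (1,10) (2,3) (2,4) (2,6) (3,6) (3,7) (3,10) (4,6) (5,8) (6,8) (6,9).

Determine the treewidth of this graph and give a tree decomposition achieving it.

The largest bag has 3 vertices, giving width 2; this decomposition certifies tw(G) ≤ 2. For the lower bound, the 3 vertices {1, 5, 8} are pairwise adjacent, and any tree decomposition puts a clique entirely inside one bag — forcing width ≥ 2. Hence tw(G) = 2 exactly.

Treewidth 2.
Bags: B1 = {1, 3, 7}  B2 = {1, 3, 6}  B3 = {1, 6, 8}  B4 = {1, 3, 10}  B5 = {1, 6, 9}  B6 = {1, 5, 8}  B7 = {2, 3, 6}  B8 = {2, 4, 6}
Tree: B1–B2, B2–B3, B2–B4, B2–B5, B3–B6, B2–B7, B7–B8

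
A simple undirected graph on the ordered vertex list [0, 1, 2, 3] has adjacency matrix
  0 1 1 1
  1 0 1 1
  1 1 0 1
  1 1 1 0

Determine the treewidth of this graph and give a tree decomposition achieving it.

With just one bag of size 4, the width is 4 − 1 = 3, so tw(G) ≤ 3. On the other hand G contains the 4-clique {0, 1, 2, 3}. A clique must lie in a single bag of any decomposition, so no decomposition can have width below 3. Hence tw(G) = 3 exactly.

Treewidth 3.
Bags: B1 = {0, 1, 2, 3}
Tree: (single bag)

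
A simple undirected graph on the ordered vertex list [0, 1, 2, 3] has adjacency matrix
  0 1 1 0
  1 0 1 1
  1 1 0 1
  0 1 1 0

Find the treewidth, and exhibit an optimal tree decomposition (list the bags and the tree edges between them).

Every bag has size at most 3, so the width is 3 − 1 = 2 and tw(G) ≤ 2. On the other hand G contains the 3-clique {0, 1, 2}. A clique must lie in a single bag of any decomposition, so no decomposition can have width below 2. Hence tw(G) = 2 exactly.

Treewidth 2.
Bags: B1 = {0, 1, 2}  B2 = {1, 2, 3}
Tree: B1–B2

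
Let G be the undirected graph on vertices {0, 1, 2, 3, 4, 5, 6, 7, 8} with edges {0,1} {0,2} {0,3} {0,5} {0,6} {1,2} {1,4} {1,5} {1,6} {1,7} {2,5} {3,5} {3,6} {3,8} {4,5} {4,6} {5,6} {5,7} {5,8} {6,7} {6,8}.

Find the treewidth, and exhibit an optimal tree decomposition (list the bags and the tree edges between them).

Treewidth 3.
One such decomposition:
Bags: B1 = {0, 3, 5, 6}  B2 = {0, 1, 5, 6}  B3 = {1, 5, 6, 7}  B4 = {1, 4, 5, 6}  B5 = {3, 5, 6, 8}  B6 = {0, 1, 2, 5}
Tree: B1–B2, B2–B3, B2–B4, B1–B5, B2–B6

The largest bag has 4 vertices, giving width 3; this decomposition certifies tw(G) ≤ 3. For the lower bound, the 4 vertices {0, 1, 2, 5} are pairwise adjacent, and any tree decomposition puts a clique entirely inside one bag — forcing width ≥ 3. The upper and lower bounds meet at 3, so that is the treewidth.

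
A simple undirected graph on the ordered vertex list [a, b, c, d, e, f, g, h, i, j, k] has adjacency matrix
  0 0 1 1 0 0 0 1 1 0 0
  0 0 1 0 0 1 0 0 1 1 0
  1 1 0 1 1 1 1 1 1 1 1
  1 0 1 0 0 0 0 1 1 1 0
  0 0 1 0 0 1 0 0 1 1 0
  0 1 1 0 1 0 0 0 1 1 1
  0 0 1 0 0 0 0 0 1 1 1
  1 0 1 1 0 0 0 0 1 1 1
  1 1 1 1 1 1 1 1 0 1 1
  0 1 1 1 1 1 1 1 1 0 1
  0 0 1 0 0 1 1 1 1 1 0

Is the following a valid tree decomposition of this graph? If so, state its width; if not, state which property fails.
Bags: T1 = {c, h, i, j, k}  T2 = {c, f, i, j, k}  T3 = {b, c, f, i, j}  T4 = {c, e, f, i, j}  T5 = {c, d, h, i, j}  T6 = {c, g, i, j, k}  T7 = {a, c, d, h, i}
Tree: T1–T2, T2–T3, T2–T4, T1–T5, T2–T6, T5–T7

Yes; width 4.

Every vertex of G appears in some bag (union = {a, b, c, d, e, f, g, h, i, j, k}); every edge is covered by a bag; and for each vertex v the set of bags containing v is connected in the bag tree. The decomposition is therefore valid. The largest bag has 5 vertices, so the width is 4.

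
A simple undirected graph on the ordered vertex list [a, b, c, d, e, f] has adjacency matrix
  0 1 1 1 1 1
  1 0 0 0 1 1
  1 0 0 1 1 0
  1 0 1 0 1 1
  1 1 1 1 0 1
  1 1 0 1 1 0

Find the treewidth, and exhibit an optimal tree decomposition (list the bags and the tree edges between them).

Each bag holds 4 vertices, so the decomposition has width 3, which upper-bounds the treewidth. For the lower bound, the 4 vertices {a, c, d, e} are pairwise adjacent, and any tree decomposition puts a clique entirely inside one bag — forcing width ≥ 3. Therefore the treewidth is 3.

Treewidth 3.
One such decomposition:
Bags: B1 = {a, b, e, f}  B2 = {a, d, e, f}  B3 = {a, c, d, e}
Tree: B1–B2, B2–B3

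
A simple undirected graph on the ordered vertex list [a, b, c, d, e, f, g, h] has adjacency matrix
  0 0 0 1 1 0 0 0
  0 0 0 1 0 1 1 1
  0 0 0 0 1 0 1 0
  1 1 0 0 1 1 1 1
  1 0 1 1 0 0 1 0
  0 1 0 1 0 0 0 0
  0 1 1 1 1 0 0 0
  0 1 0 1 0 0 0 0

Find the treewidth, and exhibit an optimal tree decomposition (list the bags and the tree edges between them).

Treewidth 2.
Bags: B1 = {d, e, g}  B2 = {b, d, g}  B3 = {a, d, e}  B4 = {b, d, f}  B5 = {c, e, g}  B6 = {b, d, h}
Tree: B1–B2, B1–B3, B2–B4, B1–B5, B4–B6

Every bag has size at most 3, so the width is 3 − 1 = 2 and tw(G) ≤ 2. For the lower bound, the 3 vertices {d, e, g} are pairwise adjacent, and any tree decomposition puts a clique entirely inside one bag — forcing width ≥ 2. Combining the bounds, tw(G) = 2.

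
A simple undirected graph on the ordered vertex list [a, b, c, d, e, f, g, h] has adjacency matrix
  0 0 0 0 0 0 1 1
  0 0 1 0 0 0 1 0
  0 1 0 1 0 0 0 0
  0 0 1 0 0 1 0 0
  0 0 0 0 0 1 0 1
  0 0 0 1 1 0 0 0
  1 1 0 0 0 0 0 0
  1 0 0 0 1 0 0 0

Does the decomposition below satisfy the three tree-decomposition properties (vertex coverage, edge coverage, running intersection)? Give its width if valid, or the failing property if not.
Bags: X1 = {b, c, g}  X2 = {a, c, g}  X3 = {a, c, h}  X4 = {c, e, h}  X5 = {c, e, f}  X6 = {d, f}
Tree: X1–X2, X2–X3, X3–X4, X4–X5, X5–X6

A tree decomposition must satisfy three properties: every vertex lies in some bag; for every edge, both endpoints lie together in some bag; and for every vertex, the bags containing it form a connected subtree. Here edge (c,d) lies in no bag, so the decomposition is invalid.

No — edge (c,d) lies in no bag.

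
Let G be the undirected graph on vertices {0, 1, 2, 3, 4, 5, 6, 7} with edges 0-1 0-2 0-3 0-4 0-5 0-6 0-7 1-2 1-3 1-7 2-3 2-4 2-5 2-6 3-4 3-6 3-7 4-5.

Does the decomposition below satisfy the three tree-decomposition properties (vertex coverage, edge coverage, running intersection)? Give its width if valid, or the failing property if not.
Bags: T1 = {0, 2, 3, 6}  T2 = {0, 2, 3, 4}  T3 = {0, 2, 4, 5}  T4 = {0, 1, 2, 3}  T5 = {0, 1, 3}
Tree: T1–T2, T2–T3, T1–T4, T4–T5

A tree decomposition must satisfy three properties: every vertex lies in some bag; for every edge, both endpoints lie together in some bag; and for every vertex, the bags containing it form a connected subtree. Here vertex 7 appears in no bag, so the decomposition is invalid.

No — vertex 7 appears in no bag.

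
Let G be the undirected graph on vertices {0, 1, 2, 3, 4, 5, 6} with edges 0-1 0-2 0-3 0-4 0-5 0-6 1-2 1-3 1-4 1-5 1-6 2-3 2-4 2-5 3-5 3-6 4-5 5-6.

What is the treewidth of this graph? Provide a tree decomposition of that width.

Every bag has size at most 5, so the width is 5 − 1 = 4 and tw(G) ≤ 4. For the lower bound, the 5 vertices {0, 1, 2, 3, 5} are pairwise adjacent, and any tree decomposition puts a clique entirely inside one bag — forcing width ≥ 4. Combining the bounds, tw(G) = 4.

Treewidth 4.
One optimal decomposition is:
Bags: B1 = {0, 1, 3, 5, 6}  B2 = {0, 1, 2, 3, 5}  B3 = {0, 1, 2, 4, 5}
Tree: B1–B2, B2–B3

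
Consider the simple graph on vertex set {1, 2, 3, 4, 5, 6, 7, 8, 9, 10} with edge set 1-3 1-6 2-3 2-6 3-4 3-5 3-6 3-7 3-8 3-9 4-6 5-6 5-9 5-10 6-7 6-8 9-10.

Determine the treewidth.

2

A width-2 tree decomposition is:
Bags: B1 = {3, 6, 8}  B2 = {1, 3, 6}  B3 = {2, 3, 6}  B4 = {3, 5, 6}  B5 = {3, 4, 6}  B6 = {3, 5, 9}  B7 = {5, 9, 10}  B8 = {3, 6, 7}
Tree: B1–B2, B1–B3, B2–B4, B2–B5, B4–B6, B6–B7, B1–B8
The largest bag has 3 vertices, giving width 2; this decomposition certifies tw(G) ≤ 2. On the other hand G contains the 3-clique {5, 9, 10}. A clique must lie in a single bag of any decomposition, so no decomposition can have width below 2. The upper and lower bounds meet at 2, so that is the treewidth.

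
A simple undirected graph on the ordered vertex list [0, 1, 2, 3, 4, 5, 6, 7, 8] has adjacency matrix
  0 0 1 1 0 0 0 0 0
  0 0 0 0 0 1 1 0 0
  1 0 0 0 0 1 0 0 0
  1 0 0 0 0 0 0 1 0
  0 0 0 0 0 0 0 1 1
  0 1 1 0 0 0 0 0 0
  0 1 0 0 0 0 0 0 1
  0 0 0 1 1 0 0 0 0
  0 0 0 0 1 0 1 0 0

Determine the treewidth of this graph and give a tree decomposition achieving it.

Treewidth 2.
One optimal decomposition is:
Bags: B1 = {1, 5, 6}  B2 = {5, 6, 8}  B3 = {4, 5, 8}  B4 = {4, 5, 7}  B5 = {3, 5, 7}  B6 = {0, 3, 5}  B7 = {0, 2, 5}
Tree: B1–B2, B2–B3, B3–B4, B4–B5, B5–B6, B6–B7

Every bag has size at most 3, so the width is 3 − 1 = 2 and tw(G) ≤ 2. Since 5–1–6–8–4–7–3–0–2–5 is a cycle in G, G is not acyclic. Forests are exactly the graphs of treewidth ≤ 1, so tw(G) ≥ 2. Hence tw(G) = 2 exactly.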